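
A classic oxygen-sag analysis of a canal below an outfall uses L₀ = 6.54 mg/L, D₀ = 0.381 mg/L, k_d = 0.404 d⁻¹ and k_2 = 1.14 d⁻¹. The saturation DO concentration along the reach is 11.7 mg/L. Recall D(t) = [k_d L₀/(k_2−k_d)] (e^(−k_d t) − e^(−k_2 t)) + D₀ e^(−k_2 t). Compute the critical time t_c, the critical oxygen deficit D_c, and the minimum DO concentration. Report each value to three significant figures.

t_c = [1/(k_2−k_d)] ln[(k_2/k_d)(1 − D₀(k_2−k_d)/(k_d L₀))]
= [1/(1.14−0.404)] ln[(1.14/0.404)(1 − 0.381×0.7360/(0.404×6.54))]
= (1/0.7360) ln[2.822 × 0.8939] = 1.359 × ln(2.522) = 1.359 × 0.9252 = 1.257 d.
D_c = (k_d/k_2) L₀ e^(−k_d t_c) = (0.404/1.14) × 6.54 × e^(−0.404×1.257) = 0.3544 × 6.54 × 0.6018 = 1.395 mg/L.
Minimum DO = C_s − D_c = 11.7 − 1.395 = 10.31 mg/L.

t_c ≈ 1.26 d; D_c ≈ 1.39 mg/L; min DO ≈ 10.3 mg/L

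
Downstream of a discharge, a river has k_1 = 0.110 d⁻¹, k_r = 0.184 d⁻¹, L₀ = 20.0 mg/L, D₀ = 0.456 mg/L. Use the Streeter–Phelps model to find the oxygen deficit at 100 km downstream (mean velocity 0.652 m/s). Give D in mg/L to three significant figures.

D ≈ 3.34 mg/L

Travel time t = x/v = 100 km / (0.652 m/s) = 100000 m / 0.652 m/s = 153400 s = 1.775 d.
k_1 L₀/(k_r−k_1) = 0.110×20.0/(0.184−0.110) = 2.200/0.07400 = 29.73 mg/L.
e^(−k_1 t) = e^(−0.110×1.775) = 0.8226; e^(−k_r t) = e^(−0.184×1.775) = 0.7214.
D = 29.73 × (0.8226 − 0.7214) + 0.456 × 0.7214 = 3.011 + 0.3289 = 3.339 mg/L.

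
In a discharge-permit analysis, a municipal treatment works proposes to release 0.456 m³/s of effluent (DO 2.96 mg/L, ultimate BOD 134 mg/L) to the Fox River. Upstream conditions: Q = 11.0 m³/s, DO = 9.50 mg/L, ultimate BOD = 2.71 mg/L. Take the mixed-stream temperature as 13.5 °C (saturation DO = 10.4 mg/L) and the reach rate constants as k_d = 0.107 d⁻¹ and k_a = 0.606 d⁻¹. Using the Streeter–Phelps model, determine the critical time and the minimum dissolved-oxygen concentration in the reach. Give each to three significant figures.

Mixed DO = (11.0×9.50 + 0.456×2.96)/(11.0+0.456) = 105.8/11.46 = 9.240 mg/L.
Mixed L₀ = (11.0×2.71 + 0.456×134)/(11.46) = 90.91/11.46 = 7.936 mg/L.
Initial deficit D₀ = C_s − DO₀ = 10.4 − 9.240 = 1.160 mg/L.
t_c = (1/0.4990) ln[(0.606/0.107)(1 − 1.160×0.4990/(0.107×7.936))] = 2.004 × ln(1.802) = 1.180 d.
D_c = (0.107/0.606) × 7.936 × e^(−0.107×1.180) = 0.1766 × 7.936 × 0.8814 = 1.235 mg/L.
Minimum DO = 10.4 − 1.235 = 9.165 mg/L.

t_c ≈ 1.18 d; minimum DO ≈ 9.16 mg/L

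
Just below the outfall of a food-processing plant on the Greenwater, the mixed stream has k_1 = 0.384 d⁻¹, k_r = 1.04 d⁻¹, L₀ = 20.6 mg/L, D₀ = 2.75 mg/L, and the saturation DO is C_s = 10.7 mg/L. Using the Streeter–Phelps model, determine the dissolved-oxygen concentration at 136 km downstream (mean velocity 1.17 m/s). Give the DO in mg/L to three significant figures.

DO ≈ 5.80 mg/L

Travel time t = x/v = 136 km / (1.17 m/s) = 136000 m / 1.17 m/s = 116200 s = 1.345 d.
k_1 L₀/(k_r−k_1) = 0.384×20.6/(1.04−0.384) = 7.910/0.6560 = 12.06 mg/L.
e^(−k_1 t) = e^(−0.384×1.345) = 0.5965; e^(−k_r t) = e^(−1.04×1.345) = 0.2468.
D = 12.06 × (0.5965 − 0.2468) + 2.75 × 0.2468 = 4.217 + 0.6787 = 4.896 mg/L.
DO = C_s − D = 10.7 − 4.896 = 5.804 mg/L.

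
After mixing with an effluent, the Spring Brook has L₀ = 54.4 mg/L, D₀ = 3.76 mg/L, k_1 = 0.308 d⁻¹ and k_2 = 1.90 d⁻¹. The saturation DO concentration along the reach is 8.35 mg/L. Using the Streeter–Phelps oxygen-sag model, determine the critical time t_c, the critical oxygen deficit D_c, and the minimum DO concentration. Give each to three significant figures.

With k_2/k_1 = 6.169 and 1 − D₀(k_2−k_1)/(k_1 L₀) = 0.6427,
t_c = ln(6.169 × 0.6427) / (1.90 − 0.308) = ln(3.965) / 1.592 = 1.377/1.592 = 0.8653 d.
L(t_c) = L₀ e^(−k_1 t_c) = 54.4 × 0.7661 = 41.67 mg/L, and at the critical point k_2 D_c = k_1 L, so D_c = (0.308/1.90) × 41.67 = 6.755 mg/L.
Minimum DO = C_s − D_c = 8.35 − 6.755 = 1.595 mg/L.

t_c ≈ 0.865 d; D_c ≈ 6.76 mg/L; min DO ≈ 1.59 mg/L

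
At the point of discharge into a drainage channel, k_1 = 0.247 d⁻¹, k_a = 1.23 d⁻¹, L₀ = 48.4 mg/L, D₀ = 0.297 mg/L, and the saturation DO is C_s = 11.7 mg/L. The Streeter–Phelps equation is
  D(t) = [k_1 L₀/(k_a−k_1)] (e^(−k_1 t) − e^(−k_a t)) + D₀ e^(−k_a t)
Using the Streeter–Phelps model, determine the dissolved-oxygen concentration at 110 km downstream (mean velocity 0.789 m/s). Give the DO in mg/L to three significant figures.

DO ≈ 5.17 mg/L

Travel time t = x/v = 110 km / (0.789 m/s) = 110000 m / 0.789 m/s = 139400 s = 1.614 d.
k_1 L₀/(k_a−k_1) = 0.247×48.4/(1.23−0.247) = 11.95/0.9830 = 12.16 mg/L.
e^(−k_1 t) = e^(−0.247×1.614) = 0.6713; e^(−k_a t) = e^(−1.23×1.614) = 0.1374.
D = 12.16 × (0.6713 − 0.1374) + 0.297 × 0.1374 = 6.493 + 0.04081 = 6.533 mg/L.
DO = C_s − D = 11.7 − 6.533 = 5.167 mg/L.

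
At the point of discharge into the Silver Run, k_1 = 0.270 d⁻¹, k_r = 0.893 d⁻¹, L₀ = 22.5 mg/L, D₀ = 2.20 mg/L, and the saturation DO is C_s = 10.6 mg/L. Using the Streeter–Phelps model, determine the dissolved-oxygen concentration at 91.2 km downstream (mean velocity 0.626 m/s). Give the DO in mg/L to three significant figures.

Travel time t = x/v = 91.2 km / (0.626 m/s) = 91200 m / 0.626 m/s = 145700 s = 1.686 d.
k_1 L₀/(k_r−k_1) = 0.270×22.5/(0.893−0.270) = 6.075/0.6230 = 9.751 mg/L.
e^(−k_1 t) = e^(−0.270×1.686) = 0.6343; e^(−k_r t) = e^(−0.893×1.686) = 0.2218.
D = 9.751 × (0.6343 − 0.2218) + 2.20 × 0.2218 = 4.022 + 0.4881 = 4.510 mg/L.
DO = C_s − D = 10.6 − 4.510 = 6.090 mg/L.

DO ≈ 6.09 mg/L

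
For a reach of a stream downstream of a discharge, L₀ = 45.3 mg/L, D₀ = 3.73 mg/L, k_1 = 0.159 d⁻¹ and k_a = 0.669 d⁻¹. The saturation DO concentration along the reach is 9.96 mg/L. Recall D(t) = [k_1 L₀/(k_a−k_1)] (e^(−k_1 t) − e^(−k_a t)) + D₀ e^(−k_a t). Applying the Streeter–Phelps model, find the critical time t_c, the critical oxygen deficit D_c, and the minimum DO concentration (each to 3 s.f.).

t_c = [1/(k_a−k_1)] ln[(k_a/k_1)(1 − D₀(k_a−k_1)/(k_1 L₀))]
= [1/(0.669−0.159)] ln[(0.669/0.159)(1 − 3.73×0.5100/(0.159×45.3))]
= (1/0.5100) ln[4.208 × 0.7359] = 1.961 × ln(3.096) = 1.961 × 1.130 = 2.216 d.
D_c = (k_1/k_a) L₀ e^(−k_1 t_c) = (0.159/0.669) × 45.3 × e^(−0.159×2.216) = 0.2377 × 45.3 × 0.7030 = 7.569 mg/L.
Minimum DO = C_s − D_c = 9.96 − 7.569 = 2.391 mg/L.

t_c ≈ 2.22 d; D_c ≈ 7.57 mg/L; min DO ≈ 2.39 mg/L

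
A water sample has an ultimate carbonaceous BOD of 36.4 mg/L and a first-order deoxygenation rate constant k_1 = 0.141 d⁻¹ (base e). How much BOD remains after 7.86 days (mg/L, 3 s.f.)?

L ≈ 12.0 mg/L

L_t = L₀ e^(−k_1 t) = 36.4 × e^(−0.141×7.86) = 36.4 × 0.3301 = 12.02 mg/L.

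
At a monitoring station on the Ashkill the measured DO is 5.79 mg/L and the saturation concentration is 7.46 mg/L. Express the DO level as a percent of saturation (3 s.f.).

% saturation = C/C_s × 100 = 5.79/7.46 × 100 = 77.6 %.

77.6 % saturation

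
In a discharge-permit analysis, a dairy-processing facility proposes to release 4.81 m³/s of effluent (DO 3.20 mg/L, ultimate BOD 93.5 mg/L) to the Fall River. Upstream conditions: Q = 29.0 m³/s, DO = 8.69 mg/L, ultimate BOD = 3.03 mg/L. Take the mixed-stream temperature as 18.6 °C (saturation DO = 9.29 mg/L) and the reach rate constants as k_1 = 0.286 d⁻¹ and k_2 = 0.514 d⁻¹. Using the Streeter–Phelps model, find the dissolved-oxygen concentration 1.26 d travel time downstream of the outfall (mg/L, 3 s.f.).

Mixed DO = (29.0×8.69 + 4.81×3.20)/(29.0+4.81) = 267.4/33.81 = 7.909 mg/L.
Mixed L₀ = (29.0×3.03 + 4.81×93.5)/(33.81) = 537.6/33.81 = 15.90 mg/L.
Initial deficit D₀ = C_s − DO₀ = 9.29 − 7.909 = 1.381 mg/L.
D(1.26) = [0.286×15.90/(0.514−0.286)](e^(−0.286×1.26) − e^(−0.514×1.26)) + 1.381 e^(−0.514×1.26)
= 19.95 × (0.6974 − 0.5233) + 1.381 × 0.5233 = 4.196 mg/L.
DO = 9.29 − 4.196 = 5.094 mg/L.

DO ≈ 5.09 mg/L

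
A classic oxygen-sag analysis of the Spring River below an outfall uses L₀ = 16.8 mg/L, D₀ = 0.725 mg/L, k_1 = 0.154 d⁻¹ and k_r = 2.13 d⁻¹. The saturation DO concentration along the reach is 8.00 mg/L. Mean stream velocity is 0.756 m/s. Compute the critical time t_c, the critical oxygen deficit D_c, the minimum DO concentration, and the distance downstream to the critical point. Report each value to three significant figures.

At the critical point dD/dt = 0, so k_1 L₀ e^(−k_1 t) = k_r D. Substituting D(t) from the Streeter–Phelps equation and solving for t gives
t_c = ln[(k_r/k_1)(1 − D₀(k_r−k_1)/(k_1 L₀))] / (k_r−k_1).
Here k_r−k_1 = 1.976 d⁻¹ and 1 − D₀(k_r−k_1)/(k_1 L₀) = 1 − 0.725×1.976/(0.154×16.8) = 0.4463, so
t_c = ln(13.83 × 0.4463) / 1.976 = 1.820 / 1.976 = 0.9211 d.
L(t_c) = L₀ e^(−k_1 t_c) = 16.8 × 0.8678 = 14.58 mg/L, and at the critical point k_r D_c = k_1 L, so D_c = (0.154/2.13) × 14.58 = 1.054 mg/L.
Minimum DO = C_s − D_c = 8.00 − 1.054 = 6.946 mg/L.
x_c = v t_c = 0.756 m/s × 0.9211 d × 86400 s/d = 60170 m ≈ 60.2 km.

t_c ≈ 0.921 d; D_c ≈ 1.05 mg/L; min DO ≈ 6.95 mg/L; x_c ≈ 60.2 km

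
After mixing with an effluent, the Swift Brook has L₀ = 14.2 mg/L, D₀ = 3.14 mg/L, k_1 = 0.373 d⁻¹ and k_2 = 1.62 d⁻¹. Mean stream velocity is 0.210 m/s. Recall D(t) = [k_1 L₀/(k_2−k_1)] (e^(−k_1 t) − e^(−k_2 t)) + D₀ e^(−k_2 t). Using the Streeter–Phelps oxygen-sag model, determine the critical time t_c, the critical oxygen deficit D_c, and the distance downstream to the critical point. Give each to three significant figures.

With k_2/k_1 = 4.343 and 1 − D₀(k_2−k_1)/(k_1 L₀) = 0.2607,
t_c = ln(4.343 × 0.2607) / (1.62 − 0.373) = ln(1.132) / 1.247 = 0.1244/1.247 = 0.09973 d.
L(t_c) = L₀ e^(−k_1 t_c) = 14.2 × 0.9635 = 13.68 mg/L, and at the critical point k_2 D_c = k_1 L, so D_c = (0.373/1.62) × 13.68 = 3.150 mg/L.
x_c = v t_c = 0.210 m/s × 0.09973 d × 86400 s/d = 1809 m ≈ 1.81 km.

t_c ≈ 0.0997 d; D_c ≈ 3.15 mg/L; x_c ≈ 1.81 km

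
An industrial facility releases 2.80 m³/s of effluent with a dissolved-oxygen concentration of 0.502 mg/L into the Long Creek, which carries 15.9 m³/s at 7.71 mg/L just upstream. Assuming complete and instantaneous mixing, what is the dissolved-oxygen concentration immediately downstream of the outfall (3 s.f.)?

Flow-weighted mixing: C = (Q_r C_r + Q_w C_w)/(Q_r + Q_w)
= (15.9×7.71 + 2.80×0.502)/(15.9 + 2.80) = 124.0/18.70 = 6.631 mg/L.

6.63 mg/L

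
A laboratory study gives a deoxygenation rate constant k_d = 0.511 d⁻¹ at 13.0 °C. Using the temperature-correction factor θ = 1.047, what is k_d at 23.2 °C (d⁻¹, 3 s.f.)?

k_d ≈ 0.816 d⁻¹

k_d(T₂) = k_d(T₁) · θ^(T₂−T₁) = 0.511 × 1.047^(23.2−13.0)
= 0.511 × 1.047^10.2 = 0.511 × 1.598 = 0.8164 d⁻¹.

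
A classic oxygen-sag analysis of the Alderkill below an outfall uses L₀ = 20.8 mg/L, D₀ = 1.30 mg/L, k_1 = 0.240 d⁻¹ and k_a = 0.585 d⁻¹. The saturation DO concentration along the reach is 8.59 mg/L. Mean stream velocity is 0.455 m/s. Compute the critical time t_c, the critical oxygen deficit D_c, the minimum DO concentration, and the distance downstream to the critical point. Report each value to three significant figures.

t_c ≈ 2.31 d; D_c ≈ 4.90 mg/L; min DO ≈ 3.69 mg/L; x_c ≈ 90.8 km

t_c = [1/(k_a−k_1)] ln[(k_a/k_1)(1 − D₀(k_a−k_1)/(k_1 L₀))]
= [1/(0.585−0.240)] ln[(0.585/0.240)(1 − 1.30×0.3450/(0.240×20.8))]
= (1/0.3450) ln[2.438 × 0.9102] = 2.899 × ln(2.219) = 2.899 × 0.7968 = 2.310 d.
L(t_c) = L₀ e^(−k_1 t_c) = 20.8 × 0.5745 = 11.95 mg/L, and at the critical point k_a D_c = k_1 L, so D_c = (0.240/0.585) × 11.95 = 4.902 mg/L.
Minimum DO = C_s − D_c = 8.59 − 4.902 = 3.688 mg/L.
x_c = v t_c = 0.455 m/s × 2.310 d × 86400 s/d = 90800 m ≈ 90.8 km.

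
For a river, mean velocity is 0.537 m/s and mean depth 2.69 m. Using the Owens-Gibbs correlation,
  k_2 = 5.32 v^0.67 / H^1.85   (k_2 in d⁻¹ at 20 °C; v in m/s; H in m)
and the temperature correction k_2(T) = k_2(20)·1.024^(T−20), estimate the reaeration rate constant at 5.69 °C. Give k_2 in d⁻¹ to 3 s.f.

k_2 ≈ 0.400 d⁻¹

k_2(20) = 5.32 × 0.537^0.67 / 2.69^1.85 = 5.32 × 0.6593 / 6.238 = 0.5623 d⁻¹.
k_2(5.69) = 0.5623 × 1.024^(5.69−20) = 0.5623 × 0.7122 = 0.4005 d⁻¹.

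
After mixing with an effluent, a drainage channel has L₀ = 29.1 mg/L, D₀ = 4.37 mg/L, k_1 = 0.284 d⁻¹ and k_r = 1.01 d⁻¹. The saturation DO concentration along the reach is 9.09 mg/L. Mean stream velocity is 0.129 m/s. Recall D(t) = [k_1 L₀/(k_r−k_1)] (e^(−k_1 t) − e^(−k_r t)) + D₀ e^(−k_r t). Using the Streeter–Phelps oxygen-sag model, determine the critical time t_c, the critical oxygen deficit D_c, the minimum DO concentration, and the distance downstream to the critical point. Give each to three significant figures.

t_c ≈ 1.08 d; D_c ≈ 6.02 mg/L; min DO ≈ 3.07 mg/L; x_c ≈ 12.0 km

At the critical point dD/dt = 0, so k_1 L₀ e^(−k_1 t) = k_r D. Substituting D(t) from the Streeter–Phelps equation and solving for t gives
t_c = ln[(k_r/k_1)(1 − D₀(k_r−k_1)/(k_1 L₀))] / (k_r−k_1).
Here k_r−k_1 = 0.7260 d⁻¹ and 1 − D₀(k_r−k_1)/(k_1 L₀) = 1 − 4.37×0.7260/(0.284×29.1) = 0.6161, so
t_c = ln(3.556 × 0.6161) / 0.7260 = 0.7844 / 0.7260 = 1.080 d.
L(t_c) = L₀ e^(−k_1 t_c) = 29.1 × 0.7358 = 21.41 mg/L, and at the critical point k_r D_c = k_1 L, so D_c = (0.284/1.01) × 21.41 = 6.020 mg/L.
Minimum DO = C_s − D_c = 9.09 − 6.020 = 3.070 mg/L.
x_c = v t_c = 0.129 m/s × 1.080 d × 86400 s/d = 12040 m ≈ 12.0 km.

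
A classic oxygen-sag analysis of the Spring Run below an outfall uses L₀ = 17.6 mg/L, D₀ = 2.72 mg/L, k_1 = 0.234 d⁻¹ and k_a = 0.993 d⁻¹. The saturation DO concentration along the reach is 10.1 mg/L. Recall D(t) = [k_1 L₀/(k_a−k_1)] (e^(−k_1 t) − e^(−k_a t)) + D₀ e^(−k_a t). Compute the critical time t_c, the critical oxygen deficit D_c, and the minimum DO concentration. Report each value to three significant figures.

t_c ≈ 0.988 d; D_c ≈ 3.29 mg/L; min DO ≈ 6.81 mg/L

At the critical point dD/dt = 0, so k_1 L₀ e^(−k_1 t) = k_a D. Substituting D(t) from the Streeter–Phelps equation and solving for t gives
t_c = ln[(k_a/k_1)(1 − D₀(k_a−k_1)/(k_1 L₀))] / (k_a−k_1).
Here k_a−k_1 = 0.7590 d⁻¹ and 1 − D₀(k_a−k_1)/(k_1 L₀) = 1 − 2.72×0.7590/(0.234×17.6) = 0.4987, so
t_c = ln(4.244 × 0.4987) / 0.7590 = 0.7497 / 0.7590 = 0.9877 d.
D_c = (k_1/k_a) L₀ e^(−k_1 t_c) = (0.234/0.993) × 17.6 × e^(−0.234×0.9877) = 0.2356 × 17.6 × 0.7936 = 3.292 mg/L.
Minimum DO = C_s − D_c = 10.1 − 3.292 = 6.808 mg/L.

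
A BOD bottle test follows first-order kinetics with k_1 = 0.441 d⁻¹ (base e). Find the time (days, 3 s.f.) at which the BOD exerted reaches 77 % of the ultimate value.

t ≈ 3.33 d

y/L₀ = 1 − e^(−k_1 t) = 0.77 ⇒ e^(−k_1 t) = 0.230
t = −ln(0.230) / 0.441 = 1.470 / 0.441 = 3.333 d.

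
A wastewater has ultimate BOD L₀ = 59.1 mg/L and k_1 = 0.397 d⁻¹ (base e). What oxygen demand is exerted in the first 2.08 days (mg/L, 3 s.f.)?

y_t = L₀(1 − e^(−k_1 t)) = 59.1 × (1 − e^(−0.397×2.08))
= 59.1 × (1 − 0.4379) = 59.1 × 0.5621 = 33.22 mg/L.

y ≈ 33.2 mg/L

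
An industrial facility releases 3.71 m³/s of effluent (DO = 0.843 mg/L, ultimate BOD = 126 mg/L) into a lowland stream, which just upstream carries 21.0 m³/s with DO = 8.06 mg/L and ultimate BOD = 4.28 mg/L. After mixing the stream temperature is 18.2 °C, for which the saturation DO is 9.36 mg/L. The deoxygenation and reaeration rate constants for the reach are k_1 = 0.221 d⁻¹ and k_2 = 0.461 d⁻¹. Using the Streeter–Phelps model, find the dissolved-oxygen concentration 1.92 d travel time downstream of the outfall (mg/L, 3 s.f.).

DO ≈ 3.36 mg/L

Mixed DO = (21.0×8.06 + 3.71×0.843)/(21.0+3.71) = 172.4/24.71 = 6.976 mg/L.
Mixed L₀ = (21.0×4.28 + 3.71×126)/(24.71) = 557.3/24.71 = 22.56 mg/L.
Initial deficit D₀ = C_s − DO₀ = 9.36 − 6.976 = 2.384 mg/L.
D(1.92) = [0.221×22.56/(0.461−0.221)](e^(−0.221×1.92) − e^(−0.461×1.92)) + 2.384 e^(−0.461×1.92)
= 20.77 × (0.6542 − 0.4127) + 2.384 × 0.4127 = 6.001 mg/L.
DO = 9.36 − 6.001 = 3.359 mg/L.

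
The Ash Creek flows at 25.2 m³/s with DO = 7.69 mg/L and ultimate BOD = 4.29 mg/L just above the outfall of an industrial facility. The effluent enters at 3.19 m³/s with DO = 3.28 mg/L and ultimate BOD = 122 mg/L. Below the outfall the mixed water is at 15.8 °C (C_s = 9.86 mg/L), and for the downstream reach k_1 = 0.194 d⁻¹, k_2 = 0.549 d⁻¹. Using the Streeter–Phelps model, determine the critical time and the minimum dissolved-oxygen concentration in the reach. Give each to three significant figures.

t_c ≈ 2.01 d; minimum DO ≈ 5.67 mg/L

Mixed DO = (25.2×7.69 + 3.19×3.28)/(25.2+3.19) = 204.3/28.39 = 7.194 mg/L.
Mixed L₀ = (25.2×4.29 + 3.19×122)/(28.39) = 497.3/28.39 = 17.52 mg/L.
Initial deficit D₀ = C_s − DO₀ = 9.86 − 7.194 = 2.666 mg/L.
t_c = (1/0.3550) ln[(0.549/0.194)(1 − 2.666×0.3550/(0.194×17.52))] = 2.817 × ln(2.042) = 2.011 d.
D_c = (0.194/0.549) × 17.52 × e^(−0.194×2.011) = 0.3534 × 17.52 × 0.6770 = 4.190 mg/L.
Minimum DO = 9.86 − 4.190 = 5.670 mg/L.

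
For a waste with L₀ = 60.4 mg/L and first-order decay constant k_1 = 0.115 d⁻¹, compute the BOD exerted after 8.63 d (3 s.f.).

y_t = L₀(1 − e^(−k_1 t)) = 60.4 × (1 − e^(−0.115×8.63))
= 60.4 × (1 − 0.3707) = 60.4 × 0.6293 = 38.01 mg/L.

y ≈ 38.0 mg/L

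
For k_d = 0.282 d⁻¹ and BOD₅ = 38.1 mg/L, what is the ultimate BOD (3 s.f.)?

BOD₅ = L₀(1 − e^(−5k_d)) ⇒ L₀ = BOD₅ / (1 − e^(−5×0.282))
= 38.1 / (1 − 0.2441) = 38.1 / 0.7559 = 50.41 mg/L.

L₀ ≈ 50.4 mg/L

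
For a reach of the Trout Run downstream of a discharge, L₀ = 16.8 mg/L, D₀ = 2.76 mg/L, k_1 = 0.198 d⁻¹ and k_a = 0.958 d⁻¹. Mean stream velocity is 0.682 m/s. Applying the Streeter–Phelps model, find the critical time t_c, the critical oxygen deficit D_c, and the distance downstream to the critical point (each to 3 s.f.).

t_c = [1/(k_a−k_1)] ln[(k_a/k_1)(1 − D₀(k_a−k_1)/(k_1 L₀))]
= [1/(0.958−0.198)] ln[(0.958/0.198)(1 − 2.76×0.7600/(0.198×16.8))]
= (1/0.7600) ln[4.838 × 0.3694] = 1.316 × ln(1.787) = 1.316 × 0.5807 = 0.7641 d.
L(t_c) = L₀ e^(−k_1 t_c) = 16.8 × 0.8596 = 14.44 mg/L, and at the critical point k_a D_c = k_1 L, so D_c = (0.198/0.958) × 14.44 = 2.985 mg/L.
x_c = v t_c = 0.682 m/s × 0.7641 d × 86400 s/d = 45030 m ≈ 45.0 km.

t_c ≈ 0.764 d; D_c ≈ 2.98 mg/L; x_c ≈ 45.0 km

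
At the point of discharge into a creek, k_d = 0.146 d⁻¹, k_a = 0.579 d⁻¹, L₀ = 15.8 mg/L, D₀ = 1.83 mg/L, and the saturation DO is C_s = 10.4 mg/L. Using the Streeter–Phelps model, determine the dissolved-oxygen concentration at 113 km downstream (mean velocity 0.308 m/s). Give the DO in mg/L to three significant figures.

DO ≈ 7.83 mg/L

Travel time t = x/v = 113 km / (0.308 m/s) = 113000 m / 0.308 m/s = 366900 s = 4.246 d.
k_d L₀/(k_a−k_d) = 0.146×15.8/(0.579−0.146) = 2.307/0.4330 = 5.327 mg/L.
e^(−k_d t) = e^(−0.146×4.246) = 0.5380; e^(−k_a t) = e^(−0.579×4.246) = 0.08555.
D = 5.327 × (0.5380 − 0.08555) + 1.83 × 0.08555 = 2.410 + 0.1566 = 2.567 mg/L.
DO = C_s − D = 10.4 − 2.567 = 7.833 mg/L.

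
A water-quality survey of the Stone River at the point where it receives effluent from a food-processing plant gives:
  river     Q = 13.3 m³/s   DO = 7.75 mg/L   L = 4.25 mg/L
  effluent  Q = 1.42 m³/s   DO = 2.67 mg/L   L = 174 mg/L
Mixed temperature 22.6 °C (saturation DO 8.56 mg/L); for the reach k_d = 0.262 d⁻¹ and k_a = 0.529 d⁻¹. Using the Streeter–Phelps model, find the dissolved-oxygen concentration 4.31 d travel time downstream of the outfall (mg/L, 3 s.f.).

Mixed DO = (13.3×7.75 + 1.42×2.67)/(13.3+1.42) = 106.9/14.72 = 7.260 mg/L.
Mixed L₀ = (13.3×4.25 + 1.42×174)/(14.72) = 303.6/14.72 = 20.63 mg/L.
Initial deficit D₀ = C_s − DO₀ = 8.56 − 7.260 = 1.300 mg/L.
D(4.31) = [0.262×20.63/(0.529−0.262)](e^(−0.262×4.31) − e^(−0.529×4.31)) + 1.300 e^(−0.529×4.31)
= 20.24 × (0.3233 − 0.1023) + 1.300 × 0.1023 = 4.606 mg/L.
DO = 8.56 − 4.606 = 3.954 mg/L.

DO ≈ 3.95 mg/L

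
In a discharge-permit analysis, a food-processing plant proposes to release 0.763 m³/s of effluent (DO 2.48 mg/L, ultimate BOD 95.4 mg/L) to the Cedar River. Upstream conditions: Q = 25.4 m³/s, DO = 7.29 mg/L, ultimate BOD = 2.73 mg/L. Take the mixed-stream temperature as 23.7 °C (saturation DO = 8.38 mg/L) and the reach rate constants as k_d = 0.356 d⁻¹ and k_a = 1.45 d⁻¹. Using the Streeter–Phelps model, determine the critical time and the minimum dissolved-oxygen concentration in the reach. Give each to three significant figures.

t_c ≈ 0.196 d; minimum DO ≈ 7.14 mg/L

Mixed DO = (25.4×7.29 + 0.763×2.48)/(25.4+0.763) = 187.1/26.16 = 7.150 mg/L.
Mixed L₀ = (25.4×2.73 + 0.763×95.4)/(26.16) = 142.1/26.16 = 5.433 mg/L.
Initial deficit D₀ = C_s − DO₀ = 8.38 − 7.150 = 1.230 mg/L.
t_c = (1/1.094) ln[(1.45/0.356)(1 − 1.230×1.094/(0.356×5.433))] = 0.9141 × ln(1.238) = 0.1955 d.
D_c = (0.356/1.45) × 5.433 × e^(−0.356×0.1955) = 0.2455 × 5.433 × 0.9328 = 1.244 mg/L.
Minimum DO = 8.38 − 1.244 = 7.136 mg/L.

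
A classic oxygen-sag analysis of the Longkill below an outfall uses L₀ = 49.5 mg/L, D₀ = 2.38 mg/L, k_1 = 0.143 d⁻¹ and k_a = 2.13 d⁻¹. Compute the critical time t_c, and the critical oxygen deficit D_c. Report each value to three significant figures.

t_c ≈ 0.804 d; D_c ≈ 2.96 mg/L

t_c = [1/(k_a−k_1)] ln[(k_a/k_1)(1 − D₀(k_a−k_1)/(k_1 L₀))]
= [1/(2.13−0.143)] ln[(2.13/0.143)(1 − 2.38×1.987/(0.143×49.5))]
= (1/1.987) ln[14.90 × 0.3319] = 0.5033 × ln(4.944) = 0.5033 × 1.598 = 0.8043 d.
L(t_c) = L₀ e^(−k_1 t_c) = 49.5 × 0.8914 = 44.12 mg/L, and at the critical point k_a D_c = k_1 L, so D_c = (0.143/2.13) × 44.12 = 2.962 mg/L.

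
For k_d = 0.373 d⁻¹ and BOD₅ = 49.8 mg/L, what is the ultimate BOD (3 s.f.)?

L₀ ≈ 58.9 mg/L

BOD₅ = L₀(1 − e^(−5k_d)) ⇒ L₀ = BOD₅ / (1 − e^(−5×0.373))
= 49.8 / (1 − 0.1549) = 49.8 / 0.8451 = 58.93 mg/L.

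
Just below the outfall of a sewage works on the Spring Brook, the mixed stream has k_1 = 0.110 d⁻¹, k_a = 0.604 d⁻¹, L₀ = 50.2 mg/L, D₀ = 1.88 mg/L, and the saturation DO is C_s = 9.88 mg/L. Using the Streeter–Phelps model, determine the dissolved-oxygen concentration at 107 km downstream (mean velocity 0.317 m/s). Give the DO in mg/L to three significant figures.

DO ≈ 3.48 mg/L

Travel time t = x/v = 107 km / (0.317 m/s) = 107000 m / 0.317 m/s = 337500 s = 3.907 d.
k_1 L₀/(k_a−k_1) = 0.110×50.2/(0.604−0.110) = 5.522/0.4940 = 11.18 mg/L.
e^(−k_1 t) = e^(−0.110×3.907) = 0.6507; e^(−k_a t) = e^(−0.604×3.907) = 0.09445.
D = 11.18 × (0.6507 − 0.09445) + 1.88 × 0.09445 = 6.218 + 0.1776 = 6.395 mg/L.
DO = C_s − D = 9.88 − 6.395 = 3.485 mg/L.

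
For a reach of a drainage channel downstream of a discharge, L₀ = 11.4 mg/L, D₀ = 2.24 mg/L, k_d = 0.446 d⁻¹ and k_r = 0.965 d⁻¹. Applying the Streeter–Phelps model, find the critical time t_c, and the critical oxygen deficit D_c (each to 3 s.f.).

At the critical point dD/dt = 0, so k_d L₀ e^(−k_d t) = k_r D. Substituting D(t) from the Streeter–Phelps equation and solving for t gives
t_c = ln[(k_r/k_d)(1 − D₀(k_r−k_d)/(k_d L₀))] / (k_r−k_d).
Here k_r−k_d = 0.5190 d⁻¹ and 1 − D₀(k_r−k_d)/(k_d L₀) = 1 − 2.24×0.5190/(0.446×11.4) = 0.7713, so
t_c = ln(2.164 × 0.7713) / 0.5190 = 0.5122 / 0.5190 = 0.9869 d.
D_c = (k_d/k_r) L₀ e^(−k_d t_c) = (0.446/0.965) × 11.4 × e^(−0.446×0.9869) = 0.4622 × 11.4 × 0.6439 = 3.393 mg/L.

t_c ≈ 0.987 d; D_c ≈ 3.39 mg/L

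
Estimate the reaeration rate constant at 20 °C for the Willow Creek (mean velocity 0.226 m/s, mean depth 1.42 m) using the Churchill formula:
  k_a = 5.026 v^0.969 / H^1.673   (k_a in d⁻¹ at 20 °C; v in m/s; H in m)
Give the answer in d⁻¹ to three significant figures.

k_a ≈ 0.662 d⁻¹

k_a = 5.026 × 0.226^0.969 / 1.42^1.673 = 5.026 × 0.2367 / 1.798 = 0.6616 d⁻¹.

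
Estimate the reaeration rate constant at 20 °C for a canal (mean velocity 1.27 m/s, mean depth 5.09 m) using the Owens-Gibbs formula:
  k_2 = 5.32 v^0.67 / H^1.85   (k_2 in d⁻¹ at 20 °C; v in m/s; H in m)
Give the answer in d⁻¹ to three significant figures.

k_2 = 5.32 × 1.27^0.67 / 5.09^1.85 = 5.32 × 1.174 / 20.30 = 0.3076 d⁻¹.

k_2 ≈ 0.308 d⁻¹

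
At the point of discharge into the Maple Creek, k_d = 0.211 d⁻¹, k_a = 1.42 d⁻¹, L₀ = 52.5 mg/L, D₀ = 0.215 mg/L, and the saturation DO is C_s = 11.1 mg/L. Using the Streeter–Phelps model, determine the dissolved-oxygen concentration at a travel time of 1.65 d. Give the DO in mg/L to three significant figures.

DO ≈ 5.49 mg/L

k_d L₀/(k_a−k_d) = 0.211×52.5/(1.42−0.211) = 11.08/1.209 = 9.163 mg/L.
e^(−k_d t) = e^(−0.211×1.650) = 0.7060; e^(−k_a t) = e^(−1.42×1.650) = 0.09604.
D = 9.163 × (0.7060 − 0.09604) + 0.215 × 0.09604 = 5.589 + 0.02065 = 5.609 mg/L.
DO = C_s − D = 11.1 − 5.609 = 5.491 mg/L.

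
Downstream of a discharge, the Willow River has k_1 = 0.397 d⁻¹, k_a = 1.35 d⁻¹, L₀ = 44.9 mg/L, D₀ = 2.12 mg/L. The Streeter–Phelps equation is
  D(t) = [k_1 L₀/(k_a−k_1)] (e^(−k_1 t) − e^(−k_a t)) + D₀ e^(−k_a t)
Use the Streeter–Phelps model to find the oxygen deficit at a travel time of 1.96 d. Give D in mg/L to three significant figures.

D ≈ 7.41 mg/L

k_1 L₀/(k_a−k_1) = 0.397×44.9/(1.35−0.397) = 17.83/0.9530 = 18.70 mg/L.
e^(−k_1 t) = e^(−0.397×1.960) = 0.4593; e^(−k_a t) = e^(−1.35×1.960) = 0.07093.
D = 18.70 × (0.4593 − 0.07093) + 2.12 × 0.07093 = 7.264 + 0.1504 = 7.414 mg/L.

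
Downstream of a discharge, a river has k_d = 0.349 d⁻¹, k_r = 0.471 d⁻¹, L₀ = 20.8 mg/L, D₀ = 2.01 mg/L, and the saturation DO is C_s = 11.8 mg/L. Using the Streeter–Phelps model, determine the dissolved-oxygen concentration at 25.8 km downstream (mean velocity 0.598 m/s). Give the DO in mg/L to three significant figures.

DO ≈ 7.26 mg/L

Travel time t = x/v = 25.8 km / (0.598 m/s) = 25800 m / 0.598 m/s = 43140 s = 0.4993 d.
k_d L₀/(k_r−k_d) = 0.349×20.8/(0.471−0.349) = 7.259/0.1220 = 59.50 mg/L.
e^(−k_d t) = e^(−0.349×0.4993) = 0.8401; e^(−k_r t) = e^(−0.471×0.4993) = 0.7904.
D = 59.50 × (0.8401 − 0.7904) + 2.01 × 0.7904 = 2.954 + 1.589 = 4.543 mg/L.
DO = C_s − D = 11.8 − 4.543 = 7.257 mg/L.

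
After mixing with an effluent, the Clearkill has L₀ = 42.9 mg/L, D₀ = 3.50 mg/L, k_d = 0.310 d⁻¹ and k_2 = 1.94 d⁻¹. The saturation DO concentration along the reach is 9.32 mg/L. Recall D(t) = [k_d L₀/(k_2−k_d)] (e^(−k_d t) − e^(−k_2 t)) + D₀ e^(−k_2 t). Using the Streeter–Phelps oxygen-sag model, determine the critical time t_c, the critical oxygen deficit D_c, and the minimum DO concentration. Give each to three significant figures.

t_c = [1/(k_2−k_d)] ln[(k_2/k_d)(1 − D₀(k_2−k_d)/(k_d L₀))]
= [1/(1.94−0.310)] ln[(1.94/0.310)(1 − 3.50×1.630/(0.310×42.9))]
= (1/1.630) ln[6.258 × 0.5710] = 0.6135 × ln(3.573) = 0.6135 × 1.274 = 0.7813 d.
D_c = (k_d/k_2) L₀ e^(−k_d t_c) = (0.310/1.94) × 42.9 × e^(−0.310×0.7813) = 0.1598 × 42.9 × 0.7849 = 5.381 mg/L.
Minimum DO = C_s − D_c = 9.32 − 5.381 = 3.939 mg/L.

t_c ≈ 0.781 d; D_c ≈ 5.38 mg/L; min DO ≈ 3.94 mg/L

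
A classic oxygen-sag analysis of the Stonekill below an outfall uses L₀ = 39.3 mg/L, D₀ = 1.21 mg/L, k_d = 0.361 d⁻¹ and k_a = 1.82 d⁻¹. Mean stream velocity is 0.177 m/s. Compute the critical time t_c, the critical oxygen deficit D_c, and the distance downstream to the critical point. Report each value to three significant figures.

With k_a/k_d = 5.042 and 1 − D₀(k_a−k_d)/(k_d L₀) = 0.8756,
t_c = ln(5.042 × 0.8756) / (1.82 − 0.361) = ln(4.414) / 1.459 = 1.485/1.459 = 1.018 d.
D_c = (k_d/k_a) L₀ e^(−k_d t_c) = (0.361/1.82) × 39.3 × e^(−0.361×1.018) = 0.1984 × 39.3 × 0.6925 = 5.398 mg/L.
x_c = v t_c = 0.177 m/s × 1.018 d × 86400 s/d = 15560 m ≈ 15.6 km.

t_c ≈ 1.02 d; D_c ≈ 5.40 mg/L; x_c ≈ 15.6 km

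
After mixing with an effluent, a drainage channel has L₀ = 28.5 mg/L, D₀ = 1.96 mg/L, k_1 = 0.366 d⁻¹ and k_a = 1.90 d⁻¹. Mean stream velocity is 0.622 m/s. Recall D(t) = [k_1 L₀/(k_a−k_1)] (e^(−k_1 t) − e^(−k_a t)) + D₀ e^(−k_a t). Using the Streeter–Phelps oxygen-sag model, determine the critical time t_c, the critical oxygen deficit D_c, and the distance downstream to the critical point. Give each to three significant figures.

At the critical point dD/dt = 0, so k_1 L₀ e^(−k_1 t) = k_a D. Substituting D(t) from the Streeter–Phelps equation and solving for t gives
t_c = ln[(k_a/k_1)(1 − D₀(k_a−k_1)/(k_1 L₀))] / (k_a−k_1).
Here k_a−k_1 = 1.534 d⁻¹ and 1 − D₀(k_a−k_1)/(k_1 L₀) = 1 − 1.96×1.534/(0.366×28.5) = 0.7118, so
t_c = ln(5.191 × 0.7118) / 1.534 = 1.307 / 1.534 = 0.8520 d.
L(t_c) = L₀ e^(−k_1 t_c) = 28.5 × 0.7321 = 20.87 mg/L, and at the critical point k_a D_c = k_1 L, so D_c = (0.366/1.90) × 20.87 = 4.019 mg/L.
x_c = v t_c = 0.622 m/s × 0.8520 d × 86400 s/d = 45790 m ≈ 45.8 km.

t_c ≈ 0.852 d; D_c ≈ 4.02 mg/L; x_c ≈ 45.8 km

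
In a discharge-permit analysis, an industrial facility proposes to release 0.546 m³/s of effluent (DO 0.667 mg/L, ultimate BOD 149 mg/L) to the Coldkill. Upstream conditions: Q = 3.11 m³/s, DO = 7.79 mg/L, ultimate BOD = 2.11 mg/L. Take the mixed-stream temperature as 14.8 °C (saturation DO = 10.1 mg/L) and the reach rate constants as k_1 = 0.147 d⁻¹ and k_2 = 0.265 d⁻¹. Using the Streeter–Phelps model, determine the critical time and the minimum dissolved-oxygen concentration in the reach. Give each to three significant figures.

t_c ≈ 3.98 d; minimum DO ≈ 2.67 mg/L

Mixed DO = (3.11×7.79 + 0.546×0.667)/(3.11+0.546) = 24.59/3.656 = 6.726 mg/L.
Mixed L₀ = (3.11×2.11 + 0.546×149)/(3.656) = 87.92/3.656 = 24.05 mg/L.
Initial deficit D₀ = C_s − DO₀ = 10.1 − 6.726 = 3.374 mg/L.
t_c = (1/0.1180) ln[(0.265/0.147)(1 − 3.374×0.1180/(0.147×24.05))] = 8.475 × ln(1.600) = 3.981 d.
D_c = (0.147/0.265) × 24.05 × e^(−0.147×3.981) = 0.5547 × 24.05 × 0.5570 = 7.429 mg/L.
Minimum DO = 10.1 − 7.429 = 2.671 mg/L.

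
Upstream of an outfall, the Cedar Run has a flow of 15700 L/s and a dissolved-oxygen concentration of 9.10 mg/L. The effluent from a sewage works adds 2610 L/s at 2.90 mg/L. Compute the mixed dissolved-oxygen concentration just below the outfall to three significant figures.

8.22 mg/L

Flow-weighted mixing: C = (Q_r C_r + Q_w C_w)/(Q_r + Q_w)
= (15700×9.10 + 2610×2.90)/(15700 + 2610) = 150400/18310 = 8.216 mg/L.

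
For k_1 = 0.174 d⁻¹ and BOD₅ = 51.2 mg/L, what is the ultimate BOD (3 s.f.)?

L₀ ≈ 88.1 mg/L

BOD₅ = L₀(1 − e^(−5k_1)) ⇒ L₀ = BOD₅ / (1 − e^(−5×0.174))
= 51.2 / (1 − 0.4190) = 51.2 / 0.5810 = 88.12 mg/L.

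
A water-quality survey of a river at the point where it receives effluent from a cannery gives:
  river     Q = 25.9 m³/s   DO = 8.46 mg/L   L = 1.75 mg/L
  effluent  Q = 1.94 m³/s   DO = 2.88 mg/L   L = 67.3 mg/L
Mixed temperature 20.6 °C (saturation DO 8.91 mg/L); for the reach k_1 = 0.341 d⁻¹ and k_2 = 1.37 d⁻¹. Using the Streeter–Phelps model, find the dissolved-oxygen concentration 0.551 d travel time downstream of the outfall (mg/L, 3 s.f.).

DO ≈ 7.76 mg/L

Mixed DO = (25.9×8.46 + 1.94×2.88)/(25.9+1.94) = 224.7/27.84 = 8.071 mg/L.
Mixed L₀ = (25.9×1.75 + 1.94×67.3)/(27.84) = 175.9/27.84 = 6.318 mg/L.
Initial deficit D₀ = C_s − DO₀ = 8.91 − 8.071 = 0.8388 mg/L.
D(0.551) = [0.341×6.318/(1.37−0.341)](e^(−0.341×0.551) − e^(−1.37×0.551)) + 0.8388 e^(−1.37×0.551)
= 2.094 × (0.8287 − 0.4701) + 0.8388 × 0.4701 = 1.145 mg/L.
DO = 8.91 − 1.145 = 7.765 mg/L.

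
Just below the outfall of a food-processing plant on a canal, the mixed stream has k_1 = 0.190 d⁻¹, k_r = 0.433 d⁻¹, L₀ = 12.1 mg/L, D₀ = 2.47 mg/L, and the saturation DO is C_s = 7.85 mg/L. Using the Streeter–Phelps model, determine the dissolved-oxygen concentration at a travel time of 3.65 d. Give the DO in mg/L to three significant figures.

DO ≈ 4.56 mg/L

k_1 L₀/(k_r−k_1) = 0.190×12.1/(0.433−0.190) = 2.299/0.2430 = 9.461 mg/L.
e^(−k_1 t) = e^(−0.190×3.650) = 0.4998; e^(−k_r t) = e^(−0.433×3.650) = 0.2059.
D = 9.461 × (0.4998 − 0.2059) + 2.47 × 0.2059 = 2.781 + 0.5085 = 3.289 mg/L.
DO = C_s − D = 7.85 − 3.289 = 4.561 mg/L.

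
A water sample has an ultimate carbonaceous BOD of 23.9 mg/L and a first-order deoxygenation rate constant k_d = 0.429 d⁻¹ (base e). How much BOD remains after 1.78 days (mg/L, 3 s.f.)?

L_t = L₀ e^(−k_d t) = 23.9 × e^(−0.429×1.78) = 23.9 × 0.4660 = 11.14 mg/L.

L ≈ 11.1 mg/L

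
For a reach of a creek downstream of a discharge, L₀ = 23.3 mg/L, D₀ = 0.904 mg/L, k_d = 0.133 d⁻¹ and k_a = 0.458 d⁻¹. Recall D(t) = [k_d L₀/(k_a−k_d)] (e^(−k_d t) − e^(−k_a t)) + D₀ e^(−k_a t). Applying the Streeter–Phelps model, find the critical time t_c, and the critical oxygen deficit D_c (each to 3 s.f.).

t_c = [1/(k_a−k_d)] ln[(k_a/k_d)(1 − D₀(k_a−k_d)/(k_d L₀))]
= [1/(0.458−0.133)] ln[(0.458/0.133)(1 − 0.904×0.3250/(0.133×23.3))]
= (1/0.3250) ln[3.444 × 0.9052] = 3.077 × ln(3.117) = 3.077 × 1.137 = 3.498 d.
L(t_c) = L₀ e^(−k_d t_c) = 23.3 × 0.6280 = 14.63 mg/L, and at the critical point k_a D_c = k_d L, so D_c = (0.133/0.458) × 14.63 = 4.249 mg/L.

t_c ≈ 3.50 d; D_c ≈ 4.25 mg/L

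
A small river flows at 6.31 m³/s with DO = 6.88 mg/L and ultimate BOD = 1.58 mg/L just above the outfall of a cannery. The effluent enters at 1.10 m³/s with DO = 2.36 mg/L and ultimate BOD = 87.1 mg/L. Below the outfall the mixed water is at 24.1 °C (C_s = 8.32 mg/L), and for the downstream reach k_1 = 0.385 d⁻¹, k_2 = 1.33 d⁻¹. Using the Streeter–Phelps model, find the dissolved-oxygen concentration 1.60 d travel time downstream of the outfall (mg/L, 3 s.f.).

Mixed DO = (6.31×6.88 + 1.10×2.36)/(6.31+1.10) = 46.01/7.410 = 6.209 mg/L.
Mixed L₀ = (6.31×1.58 + 1.10×87.1)/(7.410) = 105.8/7.410 = 14.28 mg/L.
Initial deficit D₀ = C_s − DO₀ = 8.32 − 6.209 = 2.111 mg/L.
D(1.60) = [0.385×14.28/(1.33−0.385)](e^(−0.385×1.60) − e^(−1.33×1.60)) + 2.111 e^(−1.33×1.60)
= 5.816 × (0.5401 − 0.1191) + 2.111 × 0.1191 = 2.700 mg/L.
DO = 8.32 − 2.700 = 5.620 mg/L.

DO ≈ 5.62 mg/L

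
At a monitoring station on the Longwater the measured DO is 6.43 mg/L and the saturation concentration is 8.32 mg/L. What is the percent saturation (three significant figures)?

77.3 % saturation

% saturation = C/C_s × 100 = 6.43/8.32 × 100 = 77.3 %.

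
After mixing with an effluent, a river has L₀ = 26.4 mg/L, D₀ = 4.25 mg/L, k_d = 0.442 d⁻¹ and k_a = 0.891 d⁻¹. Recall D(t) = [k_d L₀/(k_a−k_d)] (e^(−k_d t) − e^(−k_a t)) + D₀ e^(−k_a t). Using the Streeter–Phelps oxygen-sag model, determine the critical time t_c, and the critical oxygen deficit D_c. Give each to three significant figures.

At the critical point dD/dt = 0, so k_d L₀ e^(−k_d t) = k_a D. Substituting D(t) from the Streeter–Phelps equation and solving for t gives
t_c = ln[(k_a/k_d)(1 − D₀(k_a−k_d)/(k_d L₀))] / (k_a−k_d).
Here k_a−k_d = 0.4490 d⁻¹ and 1 − D₀(k_a−k_d)/(k_d L₀) = 1 − 4.25×0.4490/(0.442×26.4) = 0.8365, so
t_c = ln(2.016 × 0.8365) / 0.4490 = 0.5225 / 0.4490 = 1.164 d.
D_c = (k_d/k_a) L₀ e^(−k_d t_c) = (0.442/0.891) × 26.4 × e^(−0.442×1.164) = 0.4961 × 26.4 × 0.5979 = 7.830 mg/L.

t_c ≈ 1.16 d; D_c ≈ 7.83 mg/L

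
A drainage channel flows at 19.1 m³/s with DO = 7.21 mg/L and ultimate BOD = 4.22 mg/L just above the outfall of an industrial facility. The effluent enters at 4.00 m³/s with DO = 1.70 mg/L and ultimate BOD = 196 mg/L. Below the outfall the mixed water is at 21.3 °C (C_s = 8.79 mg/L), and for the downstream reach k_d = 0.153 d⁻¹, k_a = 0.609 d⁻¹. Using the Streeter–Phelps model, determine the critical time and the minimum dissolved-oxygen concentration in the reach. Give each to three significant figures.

t_c ≈ 2.54 d; minimum DO ≈ 2.41 mg/L

Mixed DO = (19.1×7.21 + 4.00×1.70)/(19.1+4.00) = 144.5/23.10 = 6.256 mg/L.
Mixed L₀ = (19.1×4.22 + 4.00×196)/(23.10) = 864.6/23.10 = 37.43 mg/L.
Initial deficit D₀ = C_s − DO₀ = 8.79 − 6.256 = 2.534 mg/L.
t_c = (1/0.4560) ln[(0.609/0.153)(1 − 2.534×0.4560/(0.153×37.43))] = 2.193 × ln(3.177) = 2.535 d.
D_c = (0.153/0.609) × 37.43 × e^(−0.153×2.535) = 0.2512 × 37.43 × 0.6785 = 6.380 mg/L.
Minimum DO = 8.79 − 6.380 = 2.410 mg/L.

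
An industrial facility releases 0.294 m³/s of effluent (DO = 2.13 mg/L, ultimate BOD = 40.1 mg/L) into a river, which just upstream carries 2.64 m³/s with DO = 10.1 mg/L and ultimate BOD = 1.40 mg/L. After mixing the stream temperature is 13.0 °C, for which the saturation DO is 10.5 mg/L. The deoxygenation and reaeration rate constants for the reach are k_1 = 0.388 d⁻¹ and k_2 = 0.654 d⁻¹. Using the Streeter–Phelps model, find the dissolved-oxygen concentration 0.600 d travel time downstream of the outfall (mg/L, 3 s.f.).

Mixed DO = (2.64×10.1 + 0.294×2.13)/(2.64+0.294) = 27.29/2.934 = 9.301 mg/L.
Mixed L₀ = (2.64×1.40 + 0.294×40.1)/(2.934) = 15.49/2.934 = 5.278 mg/L.
Initial deficit D₀ = C_s − DO₀ = 10.5 − 9.301 = 1.199 mg/L.
D(0.600) = [0.388×5.278/(0.654−0.388)](e^(−0.388×0.600) − e^(−0.654×0.600)) + 1.199 e^(−0.654×0.600)
= 7.699 × (0.7923 − 0.6754) + 1.199 × 0.6754 = 1.709 mg/L.
DO = 10.5 − 1.709 = 8.791 mg/L.

DO ≈ 8.79 mg/L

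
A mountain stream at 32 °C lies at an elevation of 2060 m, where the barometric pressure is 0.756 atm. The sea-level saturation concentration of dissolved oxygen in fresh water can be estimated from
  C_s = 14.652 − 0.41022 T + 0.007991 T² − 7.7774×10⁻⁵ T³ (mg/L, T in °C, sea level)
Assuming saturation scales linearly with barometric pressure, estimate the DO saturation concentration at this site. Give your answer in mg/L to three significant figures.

At sea level: C_s = 14.652 − 0.41022×32 + 0.007991×32² − 7.7774×10⁻⁵×32³ = 7.159 mg/L.
Pressure correction: C_s' = 7.159 × 0.756 = 5.412 mg/L.

C_s ≈ 5.41 mg/L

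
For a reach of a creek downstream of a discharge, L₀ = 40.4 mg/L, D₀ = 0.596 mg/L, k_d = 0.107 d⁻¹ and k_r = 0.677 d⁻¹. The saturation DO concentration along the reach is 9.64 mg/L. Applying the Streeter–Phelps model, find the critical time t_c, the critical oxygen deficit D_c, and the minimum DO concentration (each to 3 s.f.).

t_c ≈ 3.09 d; D_c ≈ 4.59 mg/L; min DO ≈ 5.05 mg/L

t_c = [1/(k_r−k_d)] ln[(k_r/k_d)(1 − D₀(k_r−k_d)/(k_d L₀))]
= [1/(0.677−0.107)] ln[(0.677/0.107)(1 − 0.596×0.5700/(0.107×40.4))]
= (1/0.5700) ln[6.327 × 0.9214] = 1.754 × ln(5.830) = 1.754 × 1.763 = 3.093 d.
L(t_c) = L₀ e^(−k_d t_c) = 40.4 × 0.7182 = 29.02 mg/L, and at the critical point k_r D_c = k_d L, so D_c = (0.107/0.677) × 29.02 = 4.586 mg/L.
Minimum DO = C_s − D_c = 9.64 − 4.586 = 5.054 mg/L.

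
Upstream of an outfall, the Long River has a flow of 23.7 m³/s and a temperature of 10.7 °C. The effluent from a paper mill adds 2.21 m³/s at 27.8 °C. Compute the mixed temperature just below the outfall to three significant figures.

Flow-weighted mixing: C = (Q_r C_r + Q_w C_w)/(Q_r + Q_w)
= (23.7×10.7 + 2.21×27.8)/(23.7 + 2.21) = 315.0/25.91 = 12.16 °C.

12.2 °C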